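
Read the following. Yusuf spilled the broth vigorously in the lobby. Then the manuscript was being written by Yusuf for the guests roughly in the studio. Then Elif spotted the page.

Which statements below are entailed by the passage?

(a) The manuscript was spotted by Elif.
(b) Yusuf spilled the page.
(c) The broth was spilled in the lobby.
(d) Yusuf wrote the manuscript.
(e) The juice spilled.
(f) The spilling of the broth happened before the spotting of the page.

(c), (f)

(a) Not entailed — Elif spotted the page, not the manuscript; the manuscript belongs to the writing event.
(b) Not entailed — Yusuf spilled the broth, not the page; the page belongs to the spotting event.
(c) Entailed — this follows by dropping conjuncts from the spilling event's description.
(d) Not entailed — 'was writing' is progressive on an accomplishment; it does not entail the completed 'wrote'.
(e) Not entailed — the broth is what spilled, not the juice.
(f) Entailed — the narrative places the spilling before the spotting.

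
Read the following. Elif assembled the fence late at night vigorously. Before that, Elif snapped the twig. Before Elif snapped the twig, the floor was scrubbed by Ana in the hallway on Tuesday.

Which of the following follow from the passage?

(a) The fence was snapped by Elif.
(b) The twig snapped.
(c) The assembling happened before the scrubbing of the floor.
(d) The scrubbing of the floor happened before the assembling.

(a) Not entailed — Elif snapped the twig, not the fence; the fence belongs to the assembling event.
(b) Entailed — 'Elif snapped the twig' is causative; it entails the inchoative 'the twig snapped'.
(c) Not entailed — the narrative places the scrubbing before the assembling, not after.
(d) Entailed — the narrative places the scrubbing before the assembling.

(b), (d)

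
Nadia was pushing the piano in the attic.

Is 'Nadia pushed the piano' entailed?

'push' is atelic; if Nadia was pushing the piano, then Nadia pushed the piano (for some time).

yes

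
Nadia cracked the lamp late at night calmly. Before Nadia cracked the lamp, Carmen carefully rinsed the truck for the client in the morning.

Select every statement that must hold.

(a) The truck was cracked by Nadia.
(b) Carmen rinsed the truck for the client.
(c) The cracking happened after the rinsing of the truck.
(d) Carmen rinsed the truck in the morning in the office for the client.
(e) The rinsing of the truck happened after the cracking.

(b), (c)

(a) Not entailed — Nadia cracked the lamp, not the truck; the truck belongs to the rinsing event.
(b) Entailed — the original entails any weakening of itself; this just drops 'in the morning', 'carefully'.
(c) Entailed — the narrative places the rinsing before the cracking.
(d) Not entailed — 'in the office' adds information not in the original event.
(e) Not entailed — the narrative places the rinsing before the cracking, not after.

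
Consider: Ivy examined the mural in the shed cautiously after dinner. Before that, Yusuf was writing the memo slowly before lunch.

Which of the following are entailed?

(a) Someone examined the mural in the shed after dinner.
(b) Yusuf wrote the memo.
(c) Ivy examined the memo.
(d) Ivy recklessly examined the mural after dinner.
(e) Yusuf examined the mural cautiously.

(a)

(a) Entailed — this follows by dropping conjuncts from the examining event's description.
(b) Not entailed — 'was writing' is progressive on an accomplishment; it does not entail the completed 'wrote'.
(c) Not entailed — Ivy examined the mural, not the memo; the memo belongs to the writing event.
(d) Not entailed — 'recklessly' adds a manner not in (and inconsistent with) the original.
(e) Not entailed — the passage has Ivy examining the mural, not Yusuf.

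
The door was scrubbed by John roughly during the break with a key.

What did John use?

a key

'with a key' marks the instrument of the scrubbing event.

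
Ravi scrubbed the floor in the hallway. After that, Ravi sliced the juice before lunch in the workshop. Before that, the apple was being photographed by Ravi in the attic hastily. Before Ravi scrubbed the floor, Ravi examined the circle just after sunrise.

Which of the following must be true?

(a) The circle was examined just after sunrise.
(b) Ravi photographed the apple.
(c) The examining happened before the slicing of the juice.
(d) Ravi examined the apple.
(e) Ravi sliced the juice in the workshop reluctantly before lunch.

(a) Entailed — generalizing the agent leaves a sub-description the original still satisfies.
(b) Not entailed — 'was photographing' is progressive on an accomplishment; it does not entail the completed 'photographed'.
(c) Entailed — the narrative places the examining before the slicing.
(d) Not entailed — Ravi examined the circle, not the apple; the apple belongs to the photographing event.
(e) Not entailed — 'reluctantly' adds information not in the original event.

(a), (c)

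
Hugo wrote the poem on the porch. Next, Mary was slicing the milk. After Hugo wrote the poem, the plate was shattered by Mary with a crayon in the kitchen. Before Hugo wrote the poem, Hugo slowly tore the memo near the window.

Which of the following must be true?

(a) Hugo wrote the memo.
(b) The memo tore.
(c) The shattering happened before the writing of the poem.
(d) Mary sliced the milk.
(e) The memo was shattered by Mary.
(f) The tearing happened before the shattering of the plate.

(a) Not entailed — Hugo wrote the poem, not the memo; the memo belongs to the tearing event.
(b) Entailed — 'Hugo tore the memo' is causative; it entails the inchoative 'the memo tore'.
(c) Not entailed — the narrative places the writing before the shattering, not after.
(d) Not entailed — 'was slicing' is progressive on an accomplishment; it does not entail the completed 'sliced'.
(e) Not entailed — Mary shattered the plate, not the memo; the memo belongs to the tearing event.
(f) Entailed — the narrative places the tearing before the shattering.

(b), (f)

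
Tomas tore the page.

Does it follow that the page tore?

yes

'Tomas tore the page' is the causative; it entails the inchoative 'the page tore'.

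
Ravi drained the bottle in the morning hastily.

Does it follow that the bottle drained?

yes

'Ravi drained the bottle' is the causative; it entails the inchoative 'the bottle drained'.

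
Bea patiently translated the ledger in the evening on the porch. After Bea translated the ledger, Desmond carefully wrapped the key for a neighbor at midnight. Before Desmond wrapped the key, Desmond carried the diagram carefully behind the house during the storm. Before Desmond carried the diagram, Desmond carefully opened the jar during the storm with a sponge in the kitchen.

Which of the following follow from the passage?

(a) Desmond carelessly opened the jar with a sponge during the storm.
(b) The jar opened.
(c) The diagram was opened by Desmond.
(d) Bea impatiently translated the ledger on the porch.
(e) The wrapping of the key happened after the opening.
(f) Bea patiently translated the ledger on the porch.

(a) Not entailed — 'carelessly' adds a manner not in (and inconsistent with) the original.
(b) Entailed — 'Desmond opened the jar' is causative; it entails the inchoative 'the jar opened'.
(c) Not entailed — Desmond opened the jar, not the diagram; the diagram belongs to the carrying event.
(d) Not entailed — 'impatiently' adds a manner not in (and inconsistent with) the original.
(e) Entailed — the narrative places the opening before the wrapping.
(f) Entailed — every conjunct here is already in the original translating event.

(b), (e), (f)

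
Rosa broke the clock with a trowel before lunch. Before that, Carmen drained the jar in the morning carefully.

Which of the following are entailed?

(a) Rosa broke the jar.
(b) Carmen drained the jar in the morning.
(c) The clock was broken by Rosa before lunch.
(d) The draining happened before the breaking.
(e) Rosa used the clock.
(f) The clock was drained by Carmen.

(b), (c), (d)

(a) Not entailed — Rosa broke the clock, not the jar; the jar belongs to the draining event.
(b) Entailed — this follows by dropping conjuncts from the draining event's description.
(c) Entailed — every conjunct here is already in the original breaking event.
(d) Entailed — the narrative places the draining before the breaking.
(e) Not entailed — the clock is the patient, not an instrument — Rosa used a trowel.
(f) Not entailed — Carmen drained the jar, not the clock; the clock belongs to the breaking event.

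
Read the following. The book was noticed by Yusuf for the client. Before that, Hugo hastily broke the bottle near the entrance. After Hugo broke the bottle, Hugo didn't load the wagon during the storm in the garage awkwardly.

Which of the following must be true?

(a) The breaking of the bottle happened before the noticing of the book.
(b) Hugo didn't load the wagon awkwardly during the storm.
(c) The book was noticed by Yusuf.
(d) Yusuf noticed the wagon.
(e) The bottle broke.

(a) Entailed — the narrative places the breaking before the noticing.
(b) Not entailed — dropping 'in the garage' under negation is not valid — the original leaves open that Hugo loaded the wagon some other way.
(c) Entailed — dropping 'for the client' leaves a sub-description the original still satisfies.
(d) Not entailed — Yusuf noticed the book, not the wagon; the wagon belongs to the loading event.
(e) Entailed — 'Hugo broke the bottle' is causative; it entails the inchoative 'the bottle broke'.

(a), (c), (e)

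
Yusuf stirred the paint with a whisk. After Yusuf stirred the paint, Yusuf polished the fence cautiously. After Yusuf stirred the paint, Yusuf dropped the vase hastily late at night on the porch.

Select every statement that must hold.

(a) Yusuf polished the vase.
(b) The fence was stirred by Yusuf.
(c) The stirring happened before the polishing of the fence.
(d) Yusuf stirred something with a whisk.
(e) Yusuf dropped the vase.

(c), (d), (e)

(a) Not entailed — Yusuf polished the fence, not the vase; the vase belongs to the dropping event.
(b) Not entailed — Yusuf stirred the paint, not the fence; the fence belongs to the polishing event.
(c) Entailed — the narrative places the stirring before the polishing.
(d) Entailed — the original entails any weakening of itself; this just generalizes the patient.
(e) Entailed — the original entails any weakening of itself; this just drops 'late at night', 'on the porch', 'hastily'.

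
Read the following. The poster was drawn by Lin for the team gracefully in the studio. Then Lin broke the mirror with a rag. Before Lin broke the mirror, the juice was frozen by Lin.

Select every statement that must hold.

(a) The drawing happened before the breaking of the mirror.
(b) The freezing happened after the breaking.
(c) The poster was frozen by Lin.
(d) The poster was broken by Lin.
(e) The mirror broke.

(a), (e)

(a) Entailed — the narrative places the drawing before the breaking.
(b) Not entailed — the narrative places the freezing before the breaking, not after.
(c) Not entailed — Lin froze the juice, not the poster; the poster belongs to the drawing event.
(d) Not entailed — Lin broke the mirror, not the poster; the poster belongs to the drawing event.
(e) Entailed — 'Lin broke the mirror' is causative; it entails the inchoative 'the mirror broke'.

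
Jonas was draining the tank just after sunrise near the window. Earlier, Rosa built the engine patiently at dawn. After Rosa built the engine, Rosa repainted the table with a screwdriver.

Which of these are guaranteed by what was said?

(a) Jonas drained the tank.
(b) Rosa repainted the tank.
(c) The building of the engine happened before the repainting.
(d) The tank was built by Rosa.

(c)

(a) Not entailed — 'was draining' is progressive on an accomplishment; it does not entail the completed 'drained'.
(b) Not entailed — Rosa repainted the table, not the tank; the tank belongs to the draining event.
(c) Entailed — the narrative places the building before the repainting.
(d) Not entailed — Rosa built the engine, not the tank; the tank belongs to the draining event.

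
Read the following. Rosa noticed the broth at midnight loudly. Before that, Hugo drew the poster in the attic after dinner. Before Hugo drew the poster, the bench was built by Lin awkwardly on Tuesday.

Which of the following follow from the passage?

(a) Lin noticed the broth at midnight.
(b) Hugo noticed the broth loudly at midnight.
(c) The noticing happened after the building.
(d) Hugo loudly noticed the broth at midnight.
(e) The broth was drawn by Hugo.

(a) Not entailed — the passage has Rosa noticing the broth, not Lin.
(b) Not entailed — the passage has Rosa noticing the broth, not Hugo.
(c) Entailed — the narrative places the building before the noticing.
(d) Not entailed — the passage has Rosa noticing the broth, not Hugo.
(e) Not entailed — Hugo drew the poster, not the broth; the broth belongs to the noticing event.

(c)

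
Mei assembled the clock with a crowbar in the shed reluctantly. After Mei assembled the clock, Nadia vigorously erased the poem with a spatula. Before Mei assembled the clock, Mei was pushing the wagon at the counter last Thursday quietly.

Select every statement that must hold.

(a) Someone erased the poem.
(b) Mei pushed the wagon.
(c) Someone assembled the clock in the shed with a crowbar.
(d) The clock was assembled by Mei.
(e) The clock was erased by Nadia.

(a) Entailed — the original entails any weakening of itself; this just drops 'vigorously', 'with a spatula' and generalizes the agent.
(b) Entailed — 'push' is an activity; 'was pushing' entails that some pushing happened, so 'pushed' holds.
(c) Entailed — this follows by dropping conjuncts from the assembling event's description.
(d) Entailed — dropping 'with a crowbar', 'in the shed', 'reluctantly' leaves a sub-description the original still satisfies.
(e) Not entailed — Nadia erased the poem, not the clock; the clock belongs to the assembling event.

(a), (b), (c), (d)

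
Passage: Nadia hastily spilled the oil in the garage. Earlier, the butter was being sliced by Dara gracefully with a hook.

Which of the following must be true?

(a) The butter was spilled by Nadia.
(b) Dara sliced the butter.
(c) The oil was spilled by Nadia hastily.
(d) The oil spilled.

(c), (d)

(a) Not entailed — Nadia spilled the oil, not the butter; the butter belongs to the slicing event.
(b) Not entailed — 'was slicing' is progressive on an accomplishment; it does not entail the completed 'sliced'.
(c) Entailed — dropping 'in the garage' leaves a sub-description the original still satisfies.
(d) Entailed — 'Nadia spilled the oil' is causative; it entails the inchoative 'the oil spilled'.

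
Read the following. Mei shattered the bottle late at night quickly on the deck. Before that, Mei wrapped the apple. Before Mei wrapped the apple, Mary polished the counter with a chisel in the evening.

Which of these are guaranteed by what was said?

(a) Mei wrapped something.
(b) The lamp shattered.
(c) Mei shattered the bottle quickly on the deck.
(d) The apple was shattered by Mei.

(a), (c)

(a) Entailed — every conjunct here is already in the original wrapping event.
(b) Not entailed — the bottle is what shattered, not the lamp.
(c) Entailed — this follows by dropping conjuncts from the shattering event's description.
(d) Not entailed — Mei shattered the bottle, not the apple; the apple belongs to the wrapping event.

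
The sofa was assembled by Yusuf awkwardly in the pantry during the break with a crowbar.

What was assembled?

the sofa

'the sofa' marks the patient of the assembling event.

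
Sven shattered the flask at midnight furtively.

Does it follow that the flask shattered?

'Sven shattered the flask' is the causative; it entails the inchoative 'the flask shattered'.

yes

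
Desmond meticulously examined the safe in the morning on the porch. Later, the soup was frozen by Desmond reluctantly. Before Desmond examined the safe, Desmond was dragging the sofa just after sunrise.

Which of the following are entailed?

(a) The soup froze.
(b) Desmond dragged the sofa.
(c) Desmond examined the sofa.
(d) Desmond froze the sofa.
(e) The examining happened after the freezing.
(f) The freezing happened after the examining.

(a) Entailed — 'Desmond froze the soup' is causative; it entails the inchoative 'the soup froze'.
(b) Entailed — 'drag' is an activity; 'was dragging' entails that some dragging happened, so 'dragged' holds.
(c) Not entailed — Desmond examined the safe, not the sofa; the sofa belongs to the dragging event.
(d) Not entailed — Desmond froze the soup, not the sofa; the sofa belongs to the dragging event.
(e) Not entailed — the narrative places the examining before the freezing, not after.
(f) Entailed — the narrative places the examining before the freezing.

(a), (b), (f)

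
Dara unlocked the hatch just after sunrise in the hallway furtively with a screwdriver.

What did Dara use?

a screwdriver

'with a screwdriver' marks the instrument of the unlocking event.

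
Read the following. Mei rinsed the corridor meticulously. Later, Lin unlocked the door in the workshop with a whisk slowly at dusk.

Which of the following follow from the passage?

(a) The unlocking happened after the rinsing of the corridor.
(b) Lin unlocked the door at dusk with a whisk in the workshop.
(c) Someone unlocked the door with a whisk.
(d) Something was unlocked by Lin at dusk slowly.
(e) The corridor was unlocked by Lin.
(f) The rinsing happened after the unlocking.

(a), (b), (c), (d)

(a) Entailed — the narrative places the rinsing before the unlocking.
(b) Entailed — this follows by dropping conjuncts from the unlocking event's description.
(c) Entailed — dropping 'at dusk', 'in the workshop', 'slowly' and generalizing the agent leaves a sub-description the original still satisfies.
(d) Entailed — every conjunct here is already in the original unlocking event.
(e) Not entailed — Lin unlocked the door, not the corridor; the corridor belongs to the rinsing event.
(f) Not entailed — the narrative places the rinsing before the unlocking, not after.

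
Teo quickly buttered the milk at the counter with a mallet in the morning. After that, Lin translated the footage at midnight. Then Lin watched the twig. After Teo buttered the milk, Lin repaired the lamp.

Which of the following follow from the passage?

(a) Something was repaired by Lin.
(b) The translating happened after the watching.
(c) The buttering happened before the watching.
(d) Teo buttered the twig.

(a) Entailed — generalizing the patient leaves a sub-description the original still satisfies.
(b) Not entailed — the narrative places the translating before the watching, not after.
(c) Entailed — the narrative places the buttering before the watching.
(d) Not entailed — Teo buttered the milk, not the twig; the twig belongs to the watching event.

(a), (c)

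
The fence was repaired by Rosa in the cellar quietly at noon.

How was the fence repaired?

quietly

'quietly' marks the manner of the repairing event.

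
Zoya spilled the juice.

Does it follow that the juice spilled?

yes

'Zoya spilled the juice' is the causative; it entails the inchoative 'the juice spilled'.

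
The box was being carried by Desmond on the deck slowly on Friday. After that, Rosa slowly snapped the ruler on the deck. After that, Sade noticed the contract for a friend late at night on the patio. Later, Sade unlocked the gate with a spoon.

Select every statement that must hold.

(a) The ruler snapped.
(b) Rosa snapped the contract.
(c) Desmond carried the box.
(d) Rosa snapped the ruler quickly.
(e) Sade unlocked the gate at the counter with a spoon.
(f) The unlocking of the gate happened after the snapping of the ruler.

(a) Entailed — 'Rosa snapped the ruler' is causative; it entails the inchoative 'the ruler snapped'.
(b) Not entailed — Rosa snapped the ruler, not the contract; the contract belongs to the noticing event.
(c) Entailed — 'carry' is an activity; 'was carrying' entails that some carrying happened, so 'carried' holds.
(d) Not entailed — 'quickly' adds a manner not in (and inconsistent with) the original.
(e) Not entailed — 'at the counter' adds information not in the original event.
(f) Entailed — the narrative places the snapping before the unlocking.

(a), (c), (f)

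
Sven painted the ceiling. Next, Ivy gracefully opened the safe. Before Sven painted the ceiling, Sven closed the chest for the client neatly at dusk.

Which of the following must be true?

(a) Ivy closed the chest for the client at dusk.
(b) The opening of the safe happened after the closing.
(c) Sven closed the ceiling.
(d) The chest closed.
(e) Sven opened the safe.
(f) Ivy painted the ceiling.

(a) Not entailed — the passage has Sven closing the chest, not Ivy.
(b) Entailed — the narrative places the closing before the opening.
(c) Not entailed — Sven closed the chest, not the ceiling; the ceiling belongs to the painting event.
(d) Entailed — 'Sven closed the chest' is causative; it entails the inchoative 'the chest closed'.
(e) Not entailed — the passage has Ivy opening the safe, not Sven.
(f) Not entailed — the passage has Sven painting the ceiling, not Ivy.

(b), (d)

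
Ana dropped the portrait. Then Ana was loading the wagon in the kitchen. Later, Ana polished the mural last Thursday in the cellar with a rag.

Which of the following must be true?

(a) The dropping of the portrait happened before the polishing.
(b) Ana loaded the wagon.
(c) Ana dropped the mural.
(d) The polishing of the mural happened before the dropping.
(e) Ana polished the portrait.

(a)

(a) Entailed — the narrative places the dropping before the polishing.
(b) Not entailed — 'was loading' is progressive on an accomplishment; it does not entail the completed 'loaded'.
(c) Not entailed — Ana dropped the portrait, not the mural; the mural belongs to the polishing event.
(d) Not entailed — the narrative places the dropping before the polishing, not after.
(e) Not entailed — Ana polished the mural, not the portrait; the portrait belongs to the dropping event.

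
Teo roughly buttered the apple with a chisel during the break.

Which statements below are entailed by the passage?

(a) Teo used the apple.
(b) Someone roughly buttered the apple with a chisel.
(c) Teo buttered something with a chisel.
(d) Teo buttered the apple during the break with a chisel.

(a) Not entailed — the apple is the patient, not an instrument — Teo used a chisel.
(b) Entailed — dropping 'during the break' and generalizing the agent leaves a sub-description the original still satisfies.
(c) Entailed — dropping 'during the break', 'roughly' and generalizing the patient leaves a sub-description the original still satisfies.
(d) Entailed — this follows by dropping conjuncts from the buttering event's description.

(b), (c), (d)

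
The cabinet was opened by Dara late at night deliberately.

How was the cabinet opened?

deliberately

'deliberately' marks the manner of the opening event.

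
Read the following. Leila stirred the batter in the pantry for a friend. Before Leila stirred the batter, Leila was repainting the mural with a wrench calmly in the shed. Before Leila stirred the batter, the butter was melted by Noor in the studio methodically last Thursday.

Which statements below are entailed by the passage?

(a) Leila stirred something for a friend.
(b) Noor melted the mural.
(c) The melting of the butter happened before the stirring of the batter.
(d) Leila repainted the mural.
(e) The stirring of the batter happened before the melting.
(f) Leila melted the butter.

(a), (c)

(a) Entailed — this follows by dropping conjuncts from the stirring event's description.
(b) Not entailed — Noor melted the butter, not the mural; the mural belongs to the repainting event.
(c) Entailed — the narrative places the melting before the stirring.
(d) Not entailed — 'was repainting' is progressive on an accomplishment; it does not entail the completed 'repainted'.
(e) Not entailed — the narrative places the melting before the stirring, not after.
(f) Not entailed — the passage has Noor melting the butter, not Leila.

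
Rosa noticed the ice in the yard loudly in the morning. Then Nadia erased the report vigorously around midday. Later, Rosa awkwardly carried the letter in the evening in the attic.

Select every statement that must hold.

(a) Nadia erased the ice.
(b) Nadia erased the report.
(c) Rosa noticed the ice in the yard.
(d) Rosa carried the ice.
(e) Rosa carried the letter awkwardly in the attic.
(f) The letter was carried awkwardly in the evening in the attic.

(b), (c), (e), (f)

(a) Not entailed — Nadia erased the report, not the ice; the ice belongs to the noticing event.
(b) Entailed — the original entails any weakening of itself; this just drops 'vigorously', 'around midday'.
(c) Entailed — dropping 'loudly', 'in the morning' leaves a sub-description the original still satisfies.
(d) Not entailed — Rosa carried the letter, not the ice; the ice belongs to the noticing event.
(e) Entailed — every conjunct here is already in the original carrying event.
(f) Entailed — generalizing the agent leaves a sub-description the original still satisfies.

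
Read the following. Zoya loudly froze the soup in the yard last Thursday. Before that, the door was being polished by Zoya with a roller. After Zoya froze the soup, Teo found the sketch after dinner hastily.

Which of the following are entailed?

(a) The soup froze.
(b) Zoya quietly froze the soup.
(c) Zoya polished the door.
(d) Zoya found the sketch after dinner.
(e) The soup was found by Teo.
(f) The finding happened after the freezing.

(a), (c), (f)

(a) Entailed — 'Zoya froze the soup' is causative; it entails the inchoative 'the soup froze'.
(b) Not entailed — 'quietly' adds a manner not in (and inconsistent with) the original.
(c) Entailed — 'polish' is an activity; 'was polishing' entails that some polishing happened, so 'polished' holds.
(d) Not entailed — the passage has Teo finding the sketch, not Zoya.
(e) Not entailed — Teo found the sketch, not the soup; the soup belongs to the freezing event.
(f) Entailed — the narrative places the freezing before the finding.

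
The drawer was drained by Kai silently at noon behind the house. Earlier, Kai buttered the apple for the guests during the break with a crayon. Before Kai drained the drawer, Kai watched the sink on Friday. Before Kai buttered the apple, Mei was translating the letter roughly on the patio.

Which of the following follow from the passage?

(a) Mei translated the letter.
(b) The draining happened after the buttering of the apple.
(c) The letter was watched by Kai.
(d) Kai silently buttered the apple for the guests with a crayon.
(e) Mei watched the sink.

(a) Not entailed — 'was translating' is progressive on an accomplishment; it does not entail the completed 'translated'.
(b) Entailed — the narrative places the buttering before the draining.
(c) Not entailed — Kai watched the sink, not the letter; the letter belongs to the translating event.
(d) Not entailed — 'silently' adds information not in the original event.
(e) Not entailed — the passage has Kai watching the sink, not Mei.

(b)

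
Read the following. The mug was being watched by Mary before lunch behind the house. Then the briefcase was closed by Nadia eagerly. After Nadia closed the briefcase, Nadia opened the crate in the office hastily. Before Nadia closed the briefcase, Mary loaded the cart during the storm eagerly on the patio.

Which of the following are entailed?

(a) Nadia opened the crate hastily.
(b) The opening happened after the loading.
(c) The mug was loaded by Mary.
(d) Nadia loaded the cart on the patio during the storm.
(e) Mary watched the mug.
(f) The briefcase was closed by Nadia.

(a) Entailed — the original entails any weakening of itself; this just drops 'in the office'.
(b) Entailed — the narrative places the loading before the opening.
(c) Not entailed — Mary loaded the cart, not the mug; the mug belongs to the watching event.
(d) Not entailed — the passage has Mary loading the cart, not Nadia.
(e) Entailed — 'watch' is an activity; 'was watching' entails that some watching happened, so 'watched' holds.
(f) Entailed — every conjunct here is already in the original closing event.

(a), (b), (e), (f)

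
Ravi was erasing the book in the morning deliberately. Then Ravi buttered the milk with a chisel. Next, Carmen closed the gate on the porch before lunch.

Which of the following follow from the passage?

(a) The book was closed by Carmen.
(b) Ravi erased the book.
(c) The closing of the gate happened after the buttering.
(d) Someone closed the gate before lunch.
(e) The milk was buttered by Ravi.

(a) Not entailed — Carmen closed the gate, not the book; the book belongs to the erasing event.
(b) Not entailed — 'was erasing' is progressive on an accomplishment; it does not entail the completed 'erased'.
(c) Entailed — the narrative places the buttering before the closing.
(d) Entailed — this follows by dropping conjuncts from the closing event's description.
(e) Entailed — every conjunct here is already in the original buttering event.

(c), (d), (e)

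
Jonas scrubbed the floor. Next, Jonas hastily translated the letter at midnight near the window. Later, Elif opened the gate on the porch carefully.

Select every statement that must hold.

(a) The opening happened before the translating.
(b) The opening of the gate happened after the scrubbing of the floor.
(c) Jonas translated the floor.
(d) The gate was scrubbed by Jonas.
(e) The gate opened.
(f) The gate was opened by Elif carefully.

(a) Not entailed — the narrative places the translating before the opening, not after.
(b) Entailed — the narrative places the scrubbing before the opening.
(c) Not entailed — Jonas translated the letter, not the floor; the floor belongs to the scrubbing event.
(d) Not entailed — Jonas scrubbed the floor, not the gate; the gate belongs to the opening event.
(e) Entailed — 'Elif opened the gate' is causative; it entails the inchoative 'the gate opened'.
(f) Entailed — the original entails any weakening of itself; this just drops 'on the porch'.

(b), (e), (f)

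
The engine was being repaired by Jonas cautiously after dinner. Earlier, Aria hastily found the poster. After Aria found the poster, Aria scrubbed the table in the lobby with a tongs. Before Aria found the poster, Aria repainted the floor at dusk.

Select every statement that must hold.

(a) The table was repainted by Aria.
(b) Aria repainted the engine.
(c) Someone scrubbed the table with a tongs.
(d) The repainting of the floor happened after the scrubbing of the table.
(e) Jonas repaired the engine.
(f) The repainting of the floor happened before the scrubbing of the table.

(c), (f)

(a) Not entailed — Aria repainted the floor, not the table; the table belongs to the scrubbing event.
(b) Not entailed — Aria repainted the floor, not the engine; the engine belongs to the repairing event.
(c) Entailed — dropping 'in the lobby' and generalizing the agent leaves a sub-description the original still satisfies.
(d) Not entailed — the narrative places the repainting before the scrubbing, not after.
(e) Not entailed — 'was repairing' is progressive on an accomplishment; it does not entail the completed 'repaired'.
(f) Entailed — the narrative places the repainting before the scrubbing.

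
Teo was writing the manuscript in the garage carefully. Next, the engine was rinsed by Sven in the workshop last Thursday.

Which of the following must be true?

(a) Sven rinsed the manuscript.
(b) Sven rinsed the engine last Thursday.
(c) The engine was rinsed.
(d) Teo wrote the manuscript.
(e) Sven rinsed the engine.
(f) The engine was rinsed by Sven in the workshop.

(b), (c), (e), (f)

(a) Not entailed — Sven rinsed the engine, not the manuscript; the manuscript belongs to the writing event.
(b) Entailed — the original entails any weakening of itself; this just drops 'in the workshop'.
(c) Entailed — every conjunct here is already in the original rinsing event.
(d) Not entailed — 'was writing' is progressive on an accomplishment; it does not entail the completed 'wrote'.
(e) Entailed — this follows by dropping conjuncts from the rinsing event's description.
(f) Entailed — the original entails any weakening of itself; this just drops 'last Thursday'.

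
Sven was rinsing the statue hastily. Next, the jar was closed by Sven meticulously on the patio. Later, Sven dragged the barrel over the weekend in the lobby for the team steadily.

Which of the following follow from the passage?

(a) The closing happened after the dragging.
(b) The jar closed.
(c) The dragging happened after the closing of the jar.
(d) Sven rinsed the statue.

(a) Not entailed — the narrative places the closing before the dragging, not after.
(b) Entailed — 'Sven closed the jar' is causative; it entails the inchoative 'the jar closed'.
(c) Entailed — the narrative places the closing before the dragging.
(d) Entailed — 'rinse' is an activity; 'was rinsing' entails that some rinsing happened, so 'rinsed' holds.

(b), (c), (d)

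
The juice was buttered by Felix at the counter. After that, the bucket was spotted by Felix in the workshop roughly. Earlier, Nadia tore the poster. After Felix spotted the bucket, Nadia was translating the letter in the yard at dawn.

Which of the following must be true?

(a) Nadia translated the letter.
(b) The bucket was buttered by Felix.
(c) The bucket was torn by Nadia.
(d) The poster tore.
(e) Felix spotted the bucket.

(a) Not entailed — 'was translating' is progressive on an accomplishment; it does not entail the completed 'translated'.
(b) Not entailed — Felix buttered the juice, not the bucket; the bucket belongs to the spotting event.
(c) Not entailed — Nadia tore the poster, not the bucket; the bucket belongs to the spotting event.
(d) Entailed — 'Nadia tore the poster' is causative; it entails the inchoative 'the poster tore'.
(e) Entailed — this follows by dropping conjuncts from the spotting event's description.

(d), (e)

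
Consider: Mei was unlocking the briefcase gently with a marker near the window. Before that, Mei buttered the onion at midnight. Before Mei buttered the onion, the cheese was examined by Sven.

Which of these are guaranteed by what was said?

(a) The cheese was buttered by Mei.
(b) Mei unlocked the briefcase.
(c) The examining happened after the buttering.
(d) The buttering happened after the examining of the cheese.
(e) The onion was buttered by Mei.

(a) Not entailed — Mei buttered the onion, not the cheese; the cheese belongs to the examining event.
(b) Not entailed — 'was unlocking' is progressive on an accomplishment; it does not entail the completed 'unlocked'.
(c) Not entailed — the narrative places the examining before the buttering, not after.
(d) Entailed — the narrative places the examining before the buttering.
(e) Entailed — this follows by dropping conjuncts from the buttering event's description.

(d), (e)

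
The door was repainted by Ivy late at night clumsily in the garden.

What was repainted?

the door

'the door' marks the patient of the repainting event.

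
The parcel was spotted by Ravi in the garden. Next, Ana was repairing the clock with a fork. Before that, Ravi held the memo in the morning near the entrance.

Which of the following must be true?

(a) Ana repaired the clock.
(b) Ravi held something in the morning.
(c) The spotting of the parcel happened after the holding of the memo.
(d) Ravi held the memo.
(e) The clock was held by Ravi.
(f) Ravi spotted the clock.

(a) Not entailed — 'was repairing' is progressive on an accomplishment; it does not entail the completed 'repaired'.
(b) Entailed — this follows by dropping conjuncts from the holding event's description.
(c) Not entailed — the narrative doesn't order the holding relative to the spotting.
(d) Entailed — every conjunct here is already in the original holding event.
(e) Not entailed — Ravi held the memo, not the clock; the clock belongs to the repairing event.
(f) Not entailed — Ravi spotted the parcel, not the clock; the clock belongs to the repairing event.

(b), (d)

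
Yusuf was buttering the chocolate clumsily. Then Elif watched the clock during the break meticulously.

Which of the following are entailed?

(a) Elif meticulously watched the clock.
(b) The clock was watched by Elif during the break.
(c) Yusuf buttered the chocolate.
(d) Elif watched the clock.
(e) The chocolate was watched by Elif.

(a) Entailed — dropping 'during the break' leaves a sub-description the original still satisfies.
(b) Entailed — the original entails any weakening of itself; this just drops 'meticulously'.
(c) Not entailed — 'was buttering' is progressive on an accomplishment; it does not entail the completed 'buttered'.
(d) Entailed — this follows by dropping conjuncts from the watching event's description.
(e) Not entailed — Elif watched the clock, not the chocolate; the chocolate belongs to the buttering event.

(a), (b), (d)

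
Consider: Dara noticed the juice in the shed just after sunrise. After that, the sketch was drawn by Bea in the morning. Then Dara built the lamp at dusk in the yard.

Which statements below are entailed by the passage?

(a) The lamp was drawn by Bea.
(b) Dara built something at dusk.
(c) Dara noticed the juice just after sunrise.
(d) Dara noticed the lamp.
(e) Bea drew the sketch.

(a) Not entailed — Bea drew the sketch, not the lamp; the lamp belongs to the building event.
(b) Entailed — this follows by dropping conjuncts from the building event's description.
(c) Entailed — every conjunct here is already in the original noticing event.
(d) Not entailed — Dara noticed the juice, not the lamp; the lamp belongs to the building event.
(e) Entailed — dropping 'in the morning' leaves a sub-description the original still satisfies.

(b), (c), (e)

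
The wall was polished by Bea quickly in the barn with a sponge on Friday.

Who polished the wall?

'Bea' marks the agent of the polishing event.

Bea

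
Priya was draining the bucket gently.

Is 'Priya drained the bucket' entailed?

no

'was draining' is progressive; for an accomplishment like 'drain the bucket', it doesn't entail completion.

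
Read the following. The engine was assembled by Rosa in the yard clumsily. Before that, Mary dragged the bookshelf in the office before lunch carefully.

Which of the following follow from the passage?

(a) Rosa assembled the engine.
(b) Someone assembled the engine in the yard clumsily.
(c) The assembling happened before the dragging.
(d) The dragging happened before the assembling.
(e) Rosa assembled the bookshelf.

(a) Entailed — this follows by dropping conjuncts from the assembling event's description.
(b) Entailed — the original entails any weakening of itself; this just generalizes the agent.
(c) Not entailed — the narrative places the dragging before the assembling, not after.
(d) Entailed — the narrative places the dragging before the assembling.
(e) Not entailed — Rosa assembled the engine, not the bookshelf; the bookshelf belongs to the dragging event.

(a), (b), (d)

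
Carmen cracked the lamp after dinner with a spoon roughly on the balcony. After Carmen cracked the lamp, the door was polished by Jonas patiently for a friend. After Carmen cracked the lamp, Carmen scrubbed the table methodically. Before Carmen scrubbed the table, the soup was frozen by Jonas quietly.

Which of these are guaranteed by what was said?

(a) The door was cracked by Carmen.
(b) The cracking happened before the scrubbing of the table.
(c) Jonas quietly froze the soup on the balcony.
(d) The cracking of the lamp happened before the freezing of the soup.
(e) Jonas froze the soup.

(b), (e)

(a) Not entailed — Carmen cracked the lamp, not the door; the door belongs to the polishing event.
(b) Entailed — the narrative places the cracking before the scrubbing.
(c) Not entailed — 'on the balcony' adds information not in the original event.
(d) Not entailed — the narrative doesn't order the cracking relative to the freezing.
(e) Entailed — dropping 'quietly' leaves a sub-description the original still satisfies.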